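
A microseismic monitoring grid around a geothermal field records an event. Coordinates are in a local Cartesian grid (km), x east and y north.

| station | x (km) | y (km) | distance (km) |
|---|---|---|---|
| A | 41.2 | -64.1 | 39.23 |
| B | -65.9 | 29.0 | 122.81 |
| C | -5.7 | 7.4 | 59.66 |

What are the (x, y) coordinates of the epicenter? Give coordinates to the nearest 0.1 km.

Circle about each station: (x − 41.2)² + (y + 64.1)² = 39.23²; (x + 65.9)² + (y − 29.0)² = 122.81²; (x + 5.7)² + (y − 7.4)² = 59.66².
Subtracting the A equation from the B and C equations removes the quadratic terms:
-214.2 x + 186.2 y = -14165.74
-93.8 x + 143.0 y = -7739.32
Solving the 2×2 system: x ≈ 44.4, y ≈ -25.0 km.

x ≈ 44.4 km, y ≈ -25.0 km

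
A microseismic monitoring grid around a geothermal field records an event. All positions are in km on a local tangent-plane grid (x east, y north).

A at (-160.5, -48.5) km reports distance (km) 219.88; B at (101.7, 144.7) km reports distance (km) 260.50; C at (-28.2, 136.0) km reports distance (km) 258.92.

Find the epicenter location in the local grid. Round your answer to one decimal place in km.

Circle about each station: (x + 160.5)² + (y + 48.5)² = 219.88²; (x − 101.7)² + (y − 144.7)² = 260.50²; (x + 28.2)² + (y − 136.0)² = 258.92².
Subtracting the A equation from the B and C equations removes the quadratic terms:
524.4 x + 386.4 y = -16344.56
264.6 x + 369.0 y = -27513.61
Solving the 2×2 system: x ≈ 50.4, y ≈ -110.7 km.

(50.4, -110.7)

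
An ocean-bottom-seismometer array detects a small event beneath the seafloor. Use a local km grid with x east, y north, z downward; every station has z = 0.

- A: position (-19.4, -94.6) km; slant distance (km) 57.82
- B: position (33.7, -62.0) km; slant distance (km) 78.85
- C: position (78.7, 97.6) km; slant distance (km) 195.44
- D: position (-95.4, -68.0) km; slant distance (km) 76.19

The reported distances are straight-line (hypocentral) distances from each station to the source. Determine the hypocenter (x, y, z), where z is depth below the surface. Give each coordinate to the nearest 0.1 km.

Each station gives a sphere (x−x_i)² + (y−y_i)² + z² = d_i² (stations at z=0).
Subtracting the A sphere from B and C: z² cancels, leaving linear equations in x and y:
106.2 x + 65.2 y = -7220.00
196.2 x + 384.4 y = -28459.71
Solving: x ≈ -32.813, y ≈ -57.289 km (keep extra digits for the depth step; rounded: -32.8, -57.3).
Then from the A sphere: z² = 57.82² − (x + 19.4)² − (y + 94.6)² with x = -32.813, y = -57.289, so z ≈ 42.085 ≈ 42.1 km.
Check against D (with the unrounded solution): distance 76.18 ≈ 76.19 km. ✓

(-32.8, -57.3, 42.1)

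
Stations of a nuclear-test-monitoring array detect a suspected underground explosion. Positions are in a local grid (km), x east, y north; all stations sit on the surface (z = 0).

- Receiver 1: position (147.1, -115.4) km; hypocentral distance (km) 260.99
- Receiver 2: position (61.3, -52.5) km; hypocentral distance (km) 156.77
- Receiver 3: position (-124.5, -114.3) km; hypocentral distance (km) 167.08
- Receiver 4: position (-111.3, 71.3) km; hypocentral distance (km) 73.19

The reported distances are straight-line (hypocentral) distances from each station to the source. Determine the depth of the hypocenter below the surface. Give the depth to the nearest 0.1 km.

Each station gives a sphere (x−x_i)² + (y−y_i)² + z² = d_i² (stations at z=0).
Subtracting the Receiver 1 sphere from Receiver 2 and Receiver 3: z² cancels, leaving linear equations in x and y:
-171.6 x + 125.8 y = 15097.32
-543.2 x + 2.2 y = 33809.22
Solving: x ≈ -62.098, y ≈ 35.305 km (keep extra digits for the depth step; rounded: -62.1, 35.3).
Then from the Receiver 1 sphere: z² = 260.99² − (x − 147.1)² − (y + 115.4)² with x = -62.098, y = 35.305, so z ≈ 40.497 ≈ 40.5 km.
Check against Receiver 4 (with the unrounded solution): distance 73.19 ≈ 73.19 km. ✓

z ≈ 40.5 km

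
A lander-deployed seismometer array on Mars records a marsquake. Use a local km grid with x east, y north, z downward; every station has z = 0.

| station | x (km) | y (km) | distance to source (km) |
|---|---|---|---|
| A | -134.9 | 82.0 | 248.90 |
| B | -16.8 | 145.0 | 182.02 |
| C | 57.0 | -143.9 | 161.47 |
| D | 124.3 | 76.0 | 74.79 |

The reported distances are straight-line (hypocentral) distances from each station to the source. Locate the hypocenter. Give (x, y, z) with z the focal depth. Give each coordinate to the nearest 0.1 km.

Each station gives a sphere (x−x_i)² + (y−y_i)² + z² = d_i² (stations at z=0).
Subtracting the A sphere from B and C: z² cancels, leaving linear equations in x and y:
236.2 x + 126.0 y = 25205.16
383.8 x − 451.8 y = 34912.85
Solving: x ≈ 101.801, y ≈ 9.204 km (keep extra digits for the depth step; rounded: 101.8, 9.2).
Then from the A sphere: z² = 248.90² − (x + 134.9)² − (y − 82.0)² with x = 101.801, y = 9.204, so z ≈ 24.992 ≈ 25.0 km.

x ≈ 101.8 km, y ≈ 9.2 km, depth ≈ 25.0 km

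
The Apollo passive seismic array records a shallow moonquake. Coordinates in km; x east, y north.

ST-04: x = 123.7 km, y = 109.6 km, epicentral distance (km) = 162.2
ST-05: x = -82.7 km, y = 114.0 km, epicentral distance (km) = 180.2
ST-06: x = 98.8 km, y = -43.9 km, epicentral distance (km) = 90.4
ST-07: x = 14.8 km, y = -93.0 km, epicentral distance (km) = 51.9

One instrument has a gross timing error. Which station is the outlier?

ST-04

Solve using three stations at a time. Using ST-05, ST-06, ST-07 (subtract circle equations pairwise → linear system) gives (x, y) ≈ (8.4, -41.5).
Distances from that point to each station vs reported:
  ST-04: calculated 190.0 vs reported 162.2 → residual 27.8 km
  ST-05: calculated 180.2 vs reported 180.2 → residual 0.0 km
  ST-06: calculated 90.4 vs reported 90.4 → residual 0.0 km
  ST-07: calculated 51.9 vs reported 51.9 → residual 0.0 km
ST-05, ST-06, ST-07 are mutually consistent (residuals ≈ 0); ST-04 is off by 27.8 km.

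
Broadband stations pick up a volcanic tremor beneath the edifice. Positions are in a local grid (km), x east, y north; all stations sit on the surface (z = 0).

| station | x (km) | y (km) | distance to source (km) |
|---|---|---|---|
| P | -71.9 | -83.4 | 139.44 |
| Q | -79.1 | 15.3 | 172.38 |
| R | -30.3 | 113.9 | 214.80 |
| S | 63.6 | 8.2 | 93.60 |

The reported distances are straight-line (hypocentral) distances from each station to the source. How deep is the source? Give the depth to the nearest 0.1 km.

Each station gives a sphere (x−x_i)² + (y−y_i)² + z² = d_i² (stations at z=0).
Subtracting the P sphere from Q and R: z² cancels, leaving linear equations in x and y:
-14.4 x + 197.4 y = -15905.62
83.2 x + 394.6 y = -24929.40
Solving: x ≈ 61.309, y ≈ -76.103 km (keep extra digits for the depth step; rounded: 61.3, -76.1).
Then from the P sphere: z² = 139.44² − (x + 71.9)² − (y + 83.4)² with x = 61.309, y = -76.103, so z ≈ 40.566 ≈ 40.6 km.

40.6 km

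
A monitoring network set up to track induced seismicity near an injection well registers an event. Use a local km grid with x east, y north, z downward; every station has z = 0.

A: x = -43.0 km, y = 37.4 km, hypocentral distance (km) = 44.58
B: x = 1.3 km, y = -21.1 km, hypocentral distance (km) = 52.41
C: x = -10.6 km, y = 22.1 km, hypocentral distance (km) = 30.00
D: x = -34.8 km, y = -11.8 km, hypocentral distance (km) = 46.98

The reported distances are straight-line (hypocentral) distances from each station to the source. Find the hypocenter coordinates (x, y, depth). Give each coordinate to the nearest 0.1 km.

Each station gives a sphere (x−x_i)² + (y−y_i)² + z² = d_i² (stations at z=0).
Subtracting the A sphere from B and C: z² cancels, leaving linear equations in x and y:
88.6 x − 117.0 y = -3560.29
64.8 x − 30.6 y = -1559.61
Solving: x ≈ -15.097, y ≈ 18.997 km (keep extra digits for the depth step; rounded: -15.1, 19.0).
Then from the A sphere: z² = 44.58² − (x + 43.0)² − (y − 37.4)² with x = -15.097, y = 18.997, so z ≈ 29.498 ≈ 29.5 km.

(-15.1, 19.0, 29.5)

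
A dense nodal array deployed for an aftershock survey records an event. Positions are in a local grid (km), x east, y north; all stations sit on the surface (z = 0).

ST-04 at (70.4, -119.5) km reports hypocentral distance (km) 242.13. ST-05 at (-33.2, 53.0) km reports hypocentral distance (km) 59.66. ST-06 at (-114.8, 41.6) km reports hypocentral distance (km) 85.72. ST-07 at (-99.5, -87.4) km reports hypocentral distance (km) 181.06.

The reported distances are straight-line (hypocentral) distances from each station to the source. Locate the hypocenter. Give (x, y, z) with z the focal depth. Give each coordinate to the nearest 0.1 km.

(-55.6, 81.8, 47.2)

Each station gives a sphere (x−x_i)² + (y−y_i)² + z² = d_i² (stations at z=0).
Subtracting the ST-04 sphere from ST-05 and ST-06: z² cancels, leaving linear equations in x and y:
-207.2 x + 345.0 y = 39742.45
-370.4 x + 322.2 y = 46952.21
Solving: x ≈ -55.605, y ≈ 81.800 km (keep extra digits for the depth step; rounded: -55.6, 81.8).
Then from the ST-04 sphere: z² = 242.13² − (x − 70.4)² − (y + 119.5)² with x = -55.605, y = 81.800, so z ≈ 47.202 ≈ 47.2 km.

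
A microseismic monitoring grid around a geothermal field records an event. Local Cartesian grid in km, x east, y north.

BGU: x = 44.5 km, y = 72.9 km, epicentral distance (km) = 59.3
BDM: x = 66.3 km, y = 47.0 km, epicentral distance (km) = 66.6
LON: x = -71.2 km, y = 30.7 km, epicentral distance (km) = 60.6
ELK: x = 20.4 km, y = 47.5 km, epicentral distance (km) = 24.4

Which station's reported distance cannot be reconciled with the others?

Solve using three stations at a time. Using BGU, BDM, ELK (subtract circle equations pairwise → linear system) gives (x, y) ≈ (1.4, 32.2).
Distances from that point to each station vs reported:
  BGU: calculated 59.3 vs reported 59.3 → residual 0.0 km
  BDM: calculated 66.6 vs reported 66.6 → residual 0.0 km
  LON: calculated 72.6 vs reported 60.6 → residual 12.0 km
  ELK: calculated 24.4 vs reported 24.4 → residual 0.0 km
BGU, BDM, ELK are mutually consistent (residuals ≈ 0); LON is off by 12.0 km.

LON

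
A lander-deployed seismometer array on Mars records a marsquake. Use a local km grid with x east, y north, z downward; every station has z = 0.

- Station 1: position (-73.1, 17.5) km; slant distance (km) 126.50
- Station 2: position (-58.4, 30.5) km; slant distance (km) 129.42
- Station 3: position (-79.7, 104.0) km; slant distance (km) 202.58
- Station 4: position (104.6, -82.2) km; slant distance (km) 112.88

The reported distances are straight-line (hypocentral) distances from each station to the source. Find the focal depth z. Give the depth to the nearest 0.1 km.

40.2 km

Each station gives a sphere (x−x_i)² + (y−y_i)² + z² = d_i² (stations at z=0).
Subtracting the Station 1 sphere from Station 2 and Station 3: z² cancels, leaving linear equations in x and y:
29.4 x + 26.0 y = -2056.34
-13.2 x + 173.0 y = -13518.18
Solving: x ≈ -0.787, y ≈ -78.200 km (keep extra digits for the depth step; rounded: -0.8, -78.2).
Then from the Station 1 sphere: z² = 126.50² − (x + 73.1)² − (y − 17.5)² with x = -0.787, y = -78.200, so z ≈ 40.182 ≈ 40.2 km.
Check against Station 4 (with the unrounded solution): distance 112.86 ≈ 112.88 km. ✓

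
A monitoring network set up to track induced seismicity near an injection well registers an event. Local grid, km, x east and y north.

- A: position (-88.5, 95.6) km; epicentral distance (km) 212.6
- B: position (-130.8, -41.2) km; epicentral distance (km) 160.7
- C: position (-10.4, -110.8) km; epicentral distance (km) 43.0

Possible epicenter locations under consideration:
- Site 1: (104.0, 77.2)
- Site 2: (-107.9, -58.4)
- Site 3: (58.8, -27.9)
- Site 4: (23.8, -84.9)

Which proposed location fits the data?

Site 4

For each candidate, compare |candidate − station| to the reported distance:
Site 1: residuals A 19.2, B 102.3, C 177.1 → max 177.1 km
Site 2: residuals A 57.4, B 132.1, C 67.7 → max 132.1 km
Site 3: residuals A 20.4, B 29.4, C 65.0 → max 65.0 km
Site 4: residuals A 0.0, B 0.0, C 0.1 → max 0.1 km
Only Site 4 has all residuals ≈ 0.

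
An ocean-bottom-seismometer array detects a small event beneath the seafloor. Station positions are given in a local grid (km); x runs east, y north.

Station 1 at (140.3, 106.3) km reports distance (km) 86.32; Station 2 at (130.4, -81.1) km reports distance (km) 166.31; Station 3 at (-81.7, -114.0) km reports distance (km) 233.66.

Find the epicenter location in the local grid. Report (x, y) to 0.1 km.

Circle about each station: (x − 140.3)² + (y − 106.3)² = 86.32²; (x − 130.4)² + (y + 81.1)² = 166.31²; (x + 81.7)² + (y + 114.0)² = 233.66².
Subtracting the Station 1 equation from the Station 2 and Station 3 equations removes the quadratic terms:
-19.8 x − 374.8 y = -27610.28
-444.0 x − 440.6 y = -58458.74
Solving the 2×2 system: x ≈ 61.8, y ≈ 70.4 km.
Check against Station 1 (with the unrounded x, y): √((x − 140.3)²+(y − 106.3)²) = 86.32 ≈ 86.32 km. ✓

(61.8, 70.4)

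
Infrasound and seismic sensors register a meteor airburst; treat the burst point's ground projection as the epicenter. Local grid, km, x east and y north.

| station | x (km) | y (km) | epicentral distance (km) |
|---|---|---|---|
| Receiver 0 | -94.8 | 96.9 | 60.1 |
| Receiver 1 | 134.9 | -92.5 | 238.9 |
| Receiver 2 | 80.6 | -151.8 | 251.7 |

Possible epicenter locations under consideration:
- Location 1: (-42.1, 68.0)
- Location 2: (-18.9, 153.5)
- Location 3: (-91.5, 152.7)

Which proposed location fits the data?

For each candidate, compare |candidate − station| to the reported distance:
Location 1: residuals Receiver 0 0.0, Receiver 1 0.0, Receiver 2 0.0 → max 0.0 km
Location 2: residuals Receiver 0 34.6, Receiver 1 51.2, Receiver 2 69.4 → max 69.4 km
Location 3: residuals Receiver 0 4.2, Receiver 1 94.8, Receiver 2 98.1 → max 98.1 km
Only Location 1 has all residuals ≈ 0.

Location 1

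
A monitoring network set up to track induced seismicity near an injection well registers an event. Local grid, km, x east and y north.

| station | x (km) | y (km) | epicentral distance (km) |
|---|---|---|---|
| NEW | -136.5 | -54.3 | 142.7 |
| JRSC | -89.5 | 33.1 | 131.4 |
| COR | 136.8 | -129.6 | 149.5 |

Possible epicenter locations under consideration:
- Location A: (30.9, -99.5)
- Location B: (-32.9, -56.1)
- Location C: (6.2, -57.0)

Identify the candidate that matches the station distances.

Location C

For each candidate, compare |candidate − station| to the reported distance:
Location A: residuals NEW 30.7, JRSC 47.7, COR 39.4 → max 47.7 km
Location B: residuals NEW 39.1, JRSC 25.8, COR 35.4 → max 39.1 km
Location C: residuals NEW 0.0, JRSC 0.0, COR 0.1 → max 0.1 km
Only Location C has all residuals ≈ 0.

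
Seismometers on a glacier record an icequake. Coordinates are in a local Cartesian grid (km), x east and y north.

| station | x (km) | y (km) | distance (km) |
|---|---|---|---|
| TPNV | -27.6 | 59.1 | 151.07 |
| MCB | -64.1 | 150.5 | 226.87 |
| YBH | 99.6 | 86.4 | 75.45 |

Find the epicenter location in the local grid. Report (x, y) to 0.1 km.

Circle about each station: (x + 27.6)² + (y − 59.1)² = 151.07²; (x + 64.1)² + (y − 150.5)² = 226.87²; (x − 99.6)² + (y − 86.4)² = 75.45².
Subtracting pairs of circle equations eliminates x²+y² and gives linear equations (the radical axes):
-73.0 x + 182.8 y = -6143.36
254.4 x + 54.6 y = 30259.99
Solving the 2×2 system: x ≈ 116.2, y ≈ 12.8 km.

116.2 km east, 12.8 km north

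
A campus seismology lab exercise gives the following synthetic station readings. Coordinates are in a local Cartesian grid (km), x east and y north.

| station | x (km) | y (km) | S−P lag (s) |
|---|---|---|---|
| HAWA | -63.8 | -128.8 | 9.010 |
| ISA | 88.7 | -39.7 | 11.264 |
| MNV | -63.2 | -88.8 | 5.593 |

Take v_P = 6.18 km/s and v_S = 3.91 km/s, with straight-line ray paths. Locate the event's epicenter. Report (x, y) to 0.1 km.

Distance from S−P lag: d = Δt · v_P v_S / (v_P − v_S) = Δt · (6.18·3.91)/(6.18−3.91) ≈ 10.6448·Δt.
So d_HAWA = 95.91, d_ISA = 119.90, d_MNV = 59.54 km.
Circle about each station: (x + 63.8)² + (y + 128.8)² = 95.91²; (x − 88.7)² + (y + 39.7)² = 119.90²; (x + 63.2)² + (y + 88.8)² = 59.54².
Subtracting pairs of circle equations eliminates x²+y² and gives linear equations (the radical axes):
305.0 x + 178.2 y = -16393.38
1.2 x + 80.0 y = -3126.48
Solving the 2×2 system: x ≈ -31.2, y ≈ -38.6 km.
Check against HAWA (with the unrounded x, y): √((x + 63.8)²+(y + 128.8)²) = 95.90 ≈ 95.91 km. ✓

-31.2 km east, -38.6 km north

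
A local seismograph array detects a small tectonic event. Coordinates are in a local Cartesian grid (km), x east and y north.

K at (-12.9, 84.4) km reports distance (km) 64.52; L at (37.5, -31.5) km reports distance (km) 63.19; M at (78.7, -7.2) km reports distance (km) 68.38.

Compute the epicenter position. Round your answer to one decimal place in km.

Circle about each station: (x + 12.9)² + (y − 84.4)² = 64.52²; (x − 37.5)² + (y + 31.5)² = 63.19²; (x − 78.7)² + (y + 7.2)² = 68.38².
Subtracting the K equation from the L and M equations removes the quadratic terms:
100.8 x − 231.8 y = -4721.42
183.2 x − 183.2 y = -1557.23
Solving the 2×2 system: x ≈ 21.0, y ≈ 29.5 km.

(21.0, 29.5)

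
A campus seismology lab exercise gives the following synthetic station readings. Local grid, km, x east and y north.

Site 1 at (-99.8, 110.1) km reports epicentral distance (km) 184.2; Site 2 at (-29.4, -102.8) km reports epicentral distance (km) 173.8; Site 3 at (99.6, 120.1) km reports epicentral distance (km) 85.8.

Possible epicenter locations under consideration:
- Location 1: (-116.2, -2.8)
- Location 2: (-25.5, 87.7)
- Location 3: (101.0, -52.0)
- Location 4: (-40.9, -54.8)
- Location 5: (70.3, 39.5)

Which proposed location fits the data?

For each candidate, compare |candidate − station| to the reported distance:
Location 1: residuals Site 1 70.1, Site 2 41.4, Site 3 162.5 → max 162.5 km
Location 2: residuals Site 1 106.6, Site 2 16.7, Site 3 43.4 → max 106.6 km
Location 3: residuals Site 1 73.9, Site 2 33.9, Site 3 86.3 → max 86.3 km
Location 4: residuals Site 1 9.1, Site 2 124.4, Site 3 138.5 → max 138.5 km
Location 5: residuals Site 1 0.0, Site 2 0.0, Site 3 0.0 → max 0.0 km
Only Location 5 has all residuals ≈ 0.

Location 5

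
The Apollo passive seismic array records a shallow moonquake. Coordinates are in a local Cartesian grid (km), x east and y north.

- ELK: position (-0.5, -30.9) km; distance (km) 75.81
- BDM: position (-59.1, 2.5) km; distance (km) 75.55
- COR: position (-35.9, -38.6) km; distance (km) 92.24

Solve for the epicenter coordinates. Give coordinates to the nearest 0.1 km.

Circle about each station: (x + 0.5)² + (y + 30.9)² = 75.81²; (x + 59.1)² + (y − 2.5)² = 75.55²; (x + 35.9)² + (y + 38.6)² = 92.24².
Subtracting pairs of circle equations eliminates x²+y² and gives linear equations (the radical axes):
-117.2 x + 66.8 y = 2583.35
-70.8 x − 15.4 y = -937.35
Solving the 2×2 system: x ≈ 3.5, y ≈ 44.8 km.

x ≈ 3.5 km, y ≈ 44.8 km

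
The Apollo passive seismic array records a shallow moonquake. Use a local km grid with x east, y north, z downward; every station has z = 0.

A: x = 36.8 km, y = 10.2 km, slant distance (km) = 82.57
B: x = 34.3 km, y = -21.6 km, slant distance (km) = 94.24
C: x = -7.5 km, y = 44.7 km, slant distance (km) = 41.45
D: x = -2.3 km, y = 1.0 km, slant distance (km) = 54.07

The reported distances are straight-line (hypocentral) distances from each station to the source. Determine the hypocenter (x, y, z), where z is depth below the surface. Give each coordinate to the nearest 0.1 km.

(-38.9, 32.6, 24.2)

Each station gives a sphere (x−x_i)² + (y−y_i)² + z² = d_i² (stations at z=0).
Subtracting the A sphere from B and C: z² cancels, leaving linear equations in x and y:
-5.0 x − 63.6 y = -1878.60
-88.6 x + 69.0 y = 5695.76
Solving: x ≈ -38.901, y ≈ 32.596 km (keep extra digits for the depth step; rounded: -38.9, 32.6).
Then from the A sphere: z² = 82.57² − (x − 36.8)² − (y − 10.2)² with x = -38.901, y = 32.596, so z ≈ 24.199 ≈ 24.2 km.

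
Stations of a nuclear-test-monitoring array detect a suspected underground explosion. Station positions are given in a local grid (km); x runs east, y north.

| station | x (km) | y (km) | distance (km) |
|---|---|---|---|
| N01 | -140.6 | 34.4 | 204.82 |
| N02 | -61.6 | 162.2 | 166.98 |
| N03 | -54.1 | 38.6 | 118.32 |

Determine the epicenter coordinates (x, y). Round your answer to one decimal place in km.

Circle about each station: (x + 140.6)² + (y − 34.4)² = 204.82²; (x + 61.6)² + (y − 162.2)² = 166.98²; (x + 54.1)² + (y − 38.6)² = 118.32².
Subtracting pairs of circle equations eliminates x²+y² and gives linear equations (the radical axes):
158.0 x + 255.6 y = 23220.59
173.0 x + 8.4 y = 11416.66
Solving the 2×2 system: x ≈ 63.5, y ≈ 51.6 km.

63.5 km east, 51.6 km north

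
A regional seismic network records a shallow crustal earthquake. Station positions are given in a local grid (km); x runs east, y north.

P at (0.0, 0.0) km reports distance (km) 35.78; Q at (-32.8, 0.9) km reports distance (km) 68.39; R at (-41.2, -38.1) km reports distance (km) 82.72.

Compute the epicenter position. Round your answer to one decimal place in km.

35.2 km east, -6.4 km north

Circle about each station: x² + y² = 35.78²; (x + 32.8)² + (y − 0.9)² = 68.39²; (x + 41.2)² + (y + 38.1)² = 82.72².
Subtracting pairs of circle equations eliminates x²+y² and gives linear equations (the radical axes):
-65.6 x + 1.8 y = -2320.33
-82.4 x − 76.2 y = -2413.34
Solving the 2×2 system: x ≈ 35.2, y ≈ -6.4 km.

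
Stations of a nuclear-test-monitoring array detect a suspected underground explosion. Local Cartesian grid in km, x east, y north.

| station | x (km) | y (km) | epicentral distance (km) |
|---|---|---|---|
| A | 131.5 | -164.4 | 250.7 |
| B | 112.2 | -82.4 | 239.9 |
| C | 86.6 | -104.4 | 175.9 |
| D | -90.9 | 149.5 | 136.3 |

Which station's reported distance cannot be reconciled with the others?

Solve using three stations at a time. Using A, C, D (subtract circle equations pairwise → linear system) gives (x, y) ≈ (-30.6, 27.0).
Distances from that point to each station vs reported:
  A: calculated 250.8 vs reported 250.7 → residual 0.1 km
  B: calculated 179.9 vs reported 239.9 → residual 60.0 km
  C: calculated 176.1 vs reported 175.9 → residual 0.2 km
  D: calculated 136.5 vs reported 136.3 → residual 0.2 km
A, C, D are mutually consistent (residuals ≈ 0); B is off by 60.0 km.

B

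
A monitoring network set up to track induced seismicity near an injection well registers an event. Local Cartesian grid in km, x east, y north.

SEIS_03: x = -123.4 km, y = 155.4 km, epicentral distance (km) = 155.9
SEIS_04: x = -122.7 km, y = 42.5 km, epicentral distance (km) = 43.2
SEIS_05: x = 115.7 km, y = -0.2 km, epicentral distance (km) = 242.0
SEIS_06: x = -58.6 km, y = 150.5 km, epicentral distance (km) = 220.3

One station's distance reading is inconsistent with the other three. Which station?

SEIS_06

Solve using three stations at a time. Using SEIS_03, SEIS_04, SEIS_05 (subtract circle equations pairwise → linear system) gives (x, y) ≈ (-126.3, -0.4).
Distances from that point to each station vs reported:
  SEIS_03: calculated 155.9 vs reported 155.9 → residual 0.0 km
  SEIS_04: calculated 43.1 vs reported 43.2 → residual 0.1 km
  SEIS_05: calculated 242.0 vs reported 242.0 → residual 0.0 km
  SEIS_06: calculated 165.4 vs reported 220.3 → residual 54.9 km
SEIS_03, SEIS_04, SEIS_05 are mutually consistent (residuals ≈ 0); SEIS_06 is off by 54.9 km.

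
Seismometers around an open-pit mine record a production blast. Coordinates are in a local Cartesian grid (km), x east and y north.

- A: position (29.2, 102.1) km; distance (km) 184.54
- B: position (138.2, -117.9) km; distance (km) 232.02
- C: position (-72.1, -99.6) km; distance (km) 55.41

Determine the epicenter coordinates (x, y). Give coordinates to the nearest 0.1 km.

Circle about each station: (x − 29.2)² + (y − 102.1)² = 184.54²; (x − 138.2)² + (y + 117.9)² = 232.02²; (x + 72.1)² + (y + 99.6)² = 55.41².
Subtracting pairs of circle equations eliminates x²+y² and gives linear equations (the radical axes):
218.0 x − 440.0 y = 1944.33
-202.6 x − 403.4 y = 34826.26
Solving the 2×2 system: x ≈ -82.1, y ≈ -45.1 km.

-82.1 km east, -45.1 km north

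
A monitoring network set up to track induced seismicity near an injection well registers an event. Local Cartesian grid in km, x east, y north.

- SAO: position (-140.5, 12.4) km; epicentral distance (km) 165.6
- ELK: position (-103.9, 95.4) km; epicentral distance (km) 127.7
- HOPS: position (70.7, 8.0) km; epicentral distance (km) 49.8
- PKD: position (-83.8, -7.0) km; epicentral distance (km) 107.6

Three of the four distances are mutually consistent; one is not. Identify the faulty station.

Solve using three stations at a time. Using SAO, HOPS, PKD (subtract circle equations pairwise → linear system) gives (x, y) ≈ (23.8, -8.5).
Distances from that point to each station vs reported:
  SAO: calculated 165.6 vs reported 165.6 → residual 0.0 km
  ELK: calculated 164.6 vs reported 127.7 → residual 36.9 km
  HOPS: calculated 49.7 vs reported 49.8 → residual 0.1 km
  PKD: calculated 107.6 vs reported 107.6 → residual 0.0 km
SAO, HOPS, PKD are mutually consistent (residuals ≈ 0); ELK is off by 36.9 km.

ELK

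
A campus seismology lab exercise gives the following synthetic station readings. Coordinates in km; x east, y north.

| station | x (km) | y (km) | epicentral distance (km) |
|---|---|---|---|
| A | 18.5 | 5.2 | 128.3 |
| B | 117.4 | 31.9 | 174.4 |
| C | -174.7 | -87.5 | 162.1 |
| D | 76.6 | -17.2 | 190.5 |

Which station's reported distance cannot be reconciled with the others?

B

Solve using three stations at a time. Using A, C, D (subtract circle equations pairwise → linear system) gives (x, y) ≈ (-99.2, 55.9).
Distances from that point to each station vs reported:
  A: calculated 128.2 vs reported 128.3 → residual 0.1 km
  B: calculated 218.0 vs reported 174.4 → residual 43.6 km
  C: calculated 162.0 vs reported 162.1 → residual 0.1 km
  D: calculated 190.4 vs reported 190.5 → residual 0.1 km
A, C, D are mutually consistent (residuals ≈ 0); B is off by 43.6 km.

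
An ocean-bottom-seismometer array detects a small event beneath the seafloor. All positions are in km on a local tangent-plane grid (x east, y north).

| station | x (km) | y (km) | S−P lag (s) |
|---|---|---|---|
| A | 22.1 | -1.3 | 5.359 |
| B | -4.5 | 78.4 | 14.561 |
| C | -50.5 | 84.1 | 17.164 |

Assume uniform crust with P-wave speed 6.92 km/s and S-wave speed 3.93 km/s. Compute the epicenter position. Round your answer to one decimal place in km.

30.6 km east, -49.3 km north

Distance from S−P lag: d = Δt · v_P v_S / (v_P − v_S) = Δt · (6.92·3.93)/(6.92−3.93) ≈ 9.0955·Δt.
So d_A = 48.74, d_B = 132.44, d_C = 156.12 km.
Circle about each station: (x − 22.1)² + (y + 1.3)² = 48.74²; (x + 4.5)² + (y − 78.4)² = 132.44²; (x + 50.5)² + (y − 84.1)² = 156.12².
Subtracting pairs of circle equations eliminates x²+y² and gives linear equations (the radical axes):
-53.2 x + 159.4 y = -9488.06
-145.2 x + 170.8 y = -12864.91
Solving the 2×2 system: x ≈ 30.6, y ≈ -49.3 km.
Check against A (with the unrounded x, y): √((x − 22.1)²+(y + 1.3)²) = 48.76 ≈ 48.74 km. ✓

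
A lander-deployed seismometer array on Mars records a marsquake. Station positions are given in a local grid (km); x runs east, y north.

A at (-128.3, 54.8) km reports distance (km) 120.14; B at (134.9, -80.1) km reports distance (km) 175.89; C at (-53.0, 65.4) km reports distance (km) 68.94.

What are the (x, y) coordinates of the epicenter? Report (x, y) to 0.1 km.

x ≈ -18.7 km, y ≈ 5.6 km

Circle about each station: (x + 128.3)² + (y − 54.8)² = 120.14²; (x − 134.9)² + (y + 80.1)² = 175.89²; (x + 53.0)² + (y − 65.4)² = 68.94².
Subtracting the A equation from the B and C equations removes the quadratic terms:
526.4 x − 269.8 y = -11353.58
150.6 x + 21.2 y = -2696.87
Solving the 2×2 system: x ≈ -18.7, y ≈ 5.6 km.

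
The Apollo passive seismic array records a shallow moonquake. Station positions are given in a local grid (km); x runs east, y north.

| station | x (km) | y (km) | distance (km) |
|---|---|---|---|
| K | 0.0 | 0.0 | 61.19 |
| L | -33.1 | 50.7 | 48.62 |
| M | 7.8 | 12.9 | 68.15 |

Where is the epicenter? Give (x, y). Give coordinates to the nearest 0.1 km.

Circle about each station: x² + y² = 61.19²; (x + 33.1)² + (y − 50.7)² = 48.62²; (x − 7.8)² + (y − 12.9)² = 68.15².
Subtracting the K equation from the L and M equations removes the quadratic terms:
-66.2 x + 101.4 y = 5046.41
15.6 x + 25.8 y = -672.96
Solving the 2×2 system: x ≈ -60.3, y ≈ 10.4 km.

(-60.3, 10.4)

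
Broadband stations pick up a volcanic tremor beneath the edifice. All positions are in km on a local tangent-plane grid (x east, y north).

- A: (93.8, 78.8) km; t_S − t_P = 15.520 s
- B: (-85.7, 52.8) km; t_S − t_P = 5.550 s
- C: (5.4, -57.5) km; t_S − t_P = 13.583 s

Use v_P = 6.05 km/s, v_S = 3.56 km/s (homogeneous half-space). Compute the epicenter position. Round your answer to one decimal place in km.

Distance from S−P lag: d = Δt · v_P v_S / (v_P − v_S) = Δt · (6.05·3.56)/(6.05−3.56) ≈ 8.6498·Δt.
So d_A = 134.24, d_B = 48.01, d_C = 117.49 km.
Circle about each station: (x − 93.8)² + (y − 78.8)² = 134.24²; (x + 85.7)² + (y − 52.8)² = 48.01²; (x − 5.4)² + (y + 57.5)² = 117.49².
Subtracting the A equation from the B and C equations removes the quadratic terms:
-359.0 x − 52.0 y = 10839.87
-176.8 x − 272.6 y = -7455.99
Solving the 2×2 system: x ≈ -37.7, y ≈ 51.8 km.

-37.7 km east, 51.8 km north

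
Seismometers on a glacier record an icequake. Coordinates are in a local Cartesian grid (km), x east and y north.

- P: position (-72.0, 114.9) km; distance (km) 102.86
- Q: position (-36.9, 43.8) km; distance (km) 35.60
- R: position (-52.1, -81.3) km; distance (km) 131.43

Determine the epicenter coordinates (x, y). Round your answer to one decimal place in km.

x ≈ -1.5 km, y ≈ 40.0 km

Circle about each station: (x + 72.0)² + (y − 114.9)² = 102.86²; (x + 36.9)² + (y − 43.8)² = 35.60²; (x + 52.1)² + (y + 81.3)² = 131.43².
Subtracting the P equation from the Q and R equations removes the quadratic terms:
70.2 x − 142.2 y = -5793.14
39.8 x − 392.4 y = -15755.58
Solving the 2×2 system: x ≈ -1.5, y ≈ 40.0 km.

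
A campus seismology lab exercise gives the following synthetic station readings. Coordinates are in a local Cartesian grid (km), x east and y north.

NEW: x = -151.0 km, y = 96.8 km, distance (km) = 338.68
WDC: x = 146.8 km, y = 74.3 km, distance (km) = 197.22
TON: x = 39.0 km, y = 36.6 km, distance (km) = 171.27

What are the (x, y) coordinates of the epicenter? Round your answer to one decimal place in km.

Circle about each station: (x + 151.0)² + (y − 96.8)² = 338.68²; (x − 146.8)² + (y − 74.3)² = 197.22²; (x − 39.0)² + (y − 36.6)² = 171.27².
Subtracting the NEW equation from the WDC and TON equations removes the quadratic terms:
595.6 x − 45.0 y = 70707.90
380.0 x − 120.4 y = 56060.05
Solving the 2×2 system: x ≈ 109.7, y ≈ -119.4 km.

x ≈ 109.7 km, y ≈ -119.4 km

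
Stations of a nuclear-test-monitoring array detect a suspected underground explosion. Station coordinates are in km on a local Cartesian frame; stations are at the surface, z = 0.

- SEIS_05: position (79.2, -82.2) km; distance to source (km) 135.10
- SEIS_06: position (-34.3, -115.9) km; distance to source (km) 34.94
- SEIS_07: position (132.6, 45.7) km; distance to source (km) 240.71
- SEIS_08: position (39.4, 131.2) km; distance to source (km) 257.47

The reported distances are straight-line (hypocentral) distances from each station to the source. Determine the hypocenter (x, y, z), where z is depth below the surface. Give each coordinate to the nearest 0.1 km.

x ≈ -49.8 km, y ≈ -108.4 km, depth ≈ 30.4 km

Each station gives a sphere (x−x_i)² + (y−y_i)² + z² = d_i² (stations at z=0).
Subtracting the SEIS_05 sphere from SEIS_06 and SEIS_07: z² cancels, leaving linear equations in x and y:
-227.0 x − 67.4 y = 18611.03
106.8 x + 255.8 y = -33047.52
Solving: x ≈ -49.801, y ≈ -108.400 km (keep extra digits for the depth step; rounded: -49.8, -108.4).
Then from the SEIS_05 sphere: z² = 135.10² − (x − 79.2)² − (y + 82.2)² with x = -49.801, y = -108.400, so z ≈ 30.402 ≈ 30.4 km.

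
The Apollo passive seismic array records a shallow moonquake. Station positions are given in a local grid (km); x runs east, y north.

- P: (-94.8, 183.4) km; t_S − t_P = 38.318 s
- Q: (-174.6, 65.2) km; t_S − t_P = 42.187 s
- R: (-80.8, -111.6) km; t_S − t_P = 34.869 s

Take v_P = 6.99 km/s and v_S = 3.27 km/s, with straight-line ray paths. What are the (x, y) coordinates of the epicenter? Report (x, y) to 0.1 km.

Distance from S−P lag: d = Δt · v_P v_S / (v_P − v_S) = Δt · (6.99·3.27)/(6.99−3.27) ≈ 6.1444·Δt.
So d_P = 235.44, d_Q = 259.22, d_R = 214.25 km.
Circle about each station: (x + 94.8)² + (y − 183.4)² = 235.44²; (x + 174.6)² + (y − 65.2)² = 259.22²; (x + 80.8)² + (y + 111.6)² = 214.25².
Subtracting pairs of circle equations eliminates x²+y² and gives linear equations (the radical axes):
-159.6 x − 236.4 y = -19649.41
28.0 x − 590.0 y = -14110.47
Solving the 2×2 system: x ≈ 81.9, y ≈ 27.8 km.
Check against P (with the unrounded x, y): √((x + 94.8)²+(y − 183.4)²) = 235.47 ≈ 235.44 km. ✓

81.9 km east, 27.8 km north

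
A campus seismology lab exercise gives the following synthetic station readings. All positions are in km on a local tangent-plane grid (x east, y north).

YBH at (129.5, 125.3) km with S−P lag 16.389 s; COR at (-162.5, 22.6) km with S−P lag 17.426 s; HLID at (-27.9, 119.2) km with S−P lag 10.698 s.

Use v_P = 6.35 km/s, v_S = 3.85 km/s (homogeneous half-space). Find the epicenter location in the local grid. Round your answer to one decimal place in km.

Distance from S−P lag: d = Δt · v_P v_S / (v_P − v_S) = Δt · (6.35·3.85)/(6.35−3.85) ≈ 9.7790·Δt.
So d_YBH = 160.27, d_COR = 170.41, d_HLID = 104.62 km.
Circle about each station: (x − 129.5)² + (y − 125.3)² = 160.27²; (x + 162.5)² + (y − 22.6)² = 170.41²; (x + 27.9)² + (y − 119.2)² = 104.62².
Subtracting the YBH equation from the COR and HLID equations removes the quadratic terms:
-584.0 x − 205.4 y = -8906.43
-314.8 x − 12.2 y = -2742.16
Solving the 2×2 system: x ≈ 7.9, y ≈ 20.9 km.
Check against YBH (with the unrounded x, y): √((x − 129.5)²+(y − 125.3)²) = 160.27 ≈ 160.27 km. ✓

7.9 km east, 20.9 km north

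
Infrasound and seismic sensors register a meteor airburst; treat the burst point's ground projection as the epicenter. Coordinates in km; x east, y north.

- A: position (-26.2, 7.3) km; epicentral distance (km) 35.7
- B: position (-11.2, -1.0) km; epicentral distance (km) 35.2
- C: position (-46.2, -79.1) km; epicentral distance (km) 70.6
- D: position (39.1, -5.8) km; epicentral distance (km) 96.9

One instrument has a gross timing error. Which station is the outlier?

Solve using three stations at a time. Using A, C, D (subtract circle equations pairwise → linear system) gives (x, y) ≈ (-57.7, -9.4).
Distances from that point to each station vs reported:
  A: calculated 35.7 vs reported 35.7 → residual 0.0 km
  B: calculated 47.3 vs reported 35.2 → residual 12.1 km
  C: calculated 70.6 vs reported 70.6 → residual 0.0 km
  D: calculated 96.9 vs reported 96.9 → residual 0.0 km
A, C, D are mutually consistent (residuals ≈ 0); B is off by 12.1 km.

B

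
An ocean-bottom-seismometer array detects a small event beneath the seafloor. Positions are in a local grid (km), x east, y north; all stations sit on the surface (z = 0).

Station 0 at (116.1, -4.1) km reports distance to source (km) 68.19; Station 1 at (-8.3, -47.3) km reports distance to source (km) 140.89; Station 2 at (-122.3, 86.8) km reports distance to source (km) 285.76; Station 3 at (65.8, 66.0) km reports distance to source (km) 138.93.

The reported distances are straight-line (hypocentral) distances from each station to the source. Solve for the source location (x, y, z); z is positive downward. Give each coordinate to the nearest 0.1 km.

(123.5, -50.2, 49.7)

Each station gives a sphere (x−x_i)² + (y−y_i)² + z² = d_i² (stations at z=0).
Subtracting the Station 0 sphere from Station 1 and Station 2: z² cancels, leaving linear equations in x and y:
-248.8 x − 86.4 y = -26389.96
-476.8 x + 181.8 y = -68013.39
Solving: x ≈ 123.503, y ≈ -50.204 km (keep extra digits for the depth step; rounded: 123.5, -50.2).
Then from the Station 0 sphere: z² = 68.19² − (x − 116.1)² − (y + 4.1)² with x = 123.503, y = -50.204, so z ≈ 49.694 ≈ 49.7 km.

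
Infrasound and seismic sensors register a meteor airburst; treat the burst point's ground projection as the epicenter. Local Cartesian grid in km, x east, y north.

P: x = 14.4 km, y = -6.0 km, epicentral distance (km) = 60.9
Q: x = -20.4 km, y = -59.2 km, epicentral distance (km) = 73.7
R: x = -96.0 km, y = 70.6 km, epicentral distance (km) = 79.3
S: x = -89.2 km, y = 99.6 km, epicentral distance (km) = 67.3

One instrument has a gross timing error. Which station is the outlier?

Solve using three stations at a time. Using P, Q, R (subtract circle equations pairwise → linear system) gives (x, y) ≈ (-44.2, 10.5).
Distances from that point to each station vs reported:
  P: calculated 60.9 vs reported 60.9 → residual 0.0 km
  Q: calculated 73.7 vs reported 73.7 → residual 0.0 km
  R: calculated 79.3 vs reported 79.3 → residual 0.0 km
  S: calculated 99.8 vs reported 67.3 → residual 32.5 km
P, Q, R are mutually consistent (residuals ≈ 0); S is off by 32.5 km.

S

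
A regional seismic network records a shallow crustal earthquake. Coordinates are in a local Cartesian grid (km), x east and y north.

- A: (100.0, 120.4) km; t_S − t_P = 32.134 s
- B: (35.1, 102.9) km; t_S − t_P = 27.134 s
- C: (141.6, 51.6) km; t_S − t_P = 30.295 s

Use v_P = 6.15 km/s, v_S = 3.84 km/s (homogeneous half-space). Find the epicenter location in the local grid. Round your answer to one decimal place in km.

-104.0 km east, -137.1 km north

Distance from S−P lag: d = Δt · v_P v_S / (v_P − v_S) = Δt · (6.15·3.84)/(6.15−3.84) ≈ 10.2234·Δt.
So d_A = 328.52, d_B = 277.40, d_C = 309.72 km.
Circle about each station: (x − 100.0)² + (y − 120.4)² = 328.52²; (x − 35.1)² + (y − 102.9)² = 277.40²; (x − 141.6)² + (y − 51.6)² = 309.72².
Subtracting pairs of circle equations eliminates x²+y² and gives linear equations (the radical axes):
-129.8 x − 35.0 y = 18298.89
83.2 x − 137.6 y = 10215.87
Solving the 2×2 system: x ≈ -104.0, y ≈ -137.1 km.
Check against A (with the unrounded x, y): √((x − 100.0)²+(y − 120.4)²) = 328.54 ≈ 328.52 km. ✓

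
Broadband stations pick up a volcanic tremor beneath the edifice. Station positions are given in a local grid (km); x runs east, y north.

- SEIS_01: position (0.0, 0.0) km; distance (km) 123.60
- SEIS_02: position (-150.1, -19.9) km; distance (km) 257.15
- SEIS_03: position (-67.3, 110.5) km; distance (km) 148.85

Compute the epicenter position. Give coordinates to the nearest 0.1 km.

(80.6, 93.7)

Circle about each station: x² + y² = 123.60²; (x + 150.1)² + (y + 19.9)² = 257.15²; (x + 67.3)² + (y − 110.5)² = 148.85².
Subtracting pairs of circle equations eliminates x²+y² and gives linear equations (the radical axes):
-300.2 x − 39.8 y = -27923.14
-134.6 x + 221.0 y = 9860.18
Solving the 2×2 system: x ≈ 80.6, y ≈ 93.7 km.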